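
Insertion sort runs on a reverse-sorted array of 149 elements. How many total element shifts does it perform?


Sum of shifts = 1 + 2 + 3 + ... + 148
= 149 * 148 / 2
= 22052 / 2
= 11026


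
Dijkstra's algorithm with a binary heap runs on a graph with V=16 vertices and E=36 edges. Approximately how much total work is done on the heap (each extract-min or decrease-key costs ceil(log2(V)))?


Dijkstra with a binary heap: each vertex is extracted once, each edge may relax once.
Each heap operation costs O(log V).
V + E = 16 + 36 = 52
ceil(log2(16)) = 4 (since 2^3 = 8 < 16 <= 16 = 2^4)
Total heap work = (V+E) * ceil(log2(V)) = 52 * 4 = 208


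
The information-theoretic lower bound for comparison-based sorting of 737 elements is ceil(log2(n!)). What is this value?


A binary decision tree of height h has at most 2^h leaves and needs at least n! of them, so h >= ceil(log2(n!)).
737! is far too large to multiply out, so use Stirling's series:
  ln(n!) ~ n ln n - n + (1/2) ln(2 pi n) + 1/(12n)  (error below 1/(360 n^3), negligible here)
  ln(737) = 6.6025879
  n ln n = 737 * 6.6025879 = 4866.1073
  (1/2) ln(2 pi * 737) = (1/2) ln(4630.7076) = 4.2202
  1/(12*737) = 0.0001
  ln(737!) ~ 4866.1073 - 737 + 4.2202 + 0.0001 = 4133.3276
Convert to base 2: log2(737!) = 4133.3276 / ln 2 = 4133.3276 / 0.69314718 = 5963.1312
ceil(5963.1312) = 5964


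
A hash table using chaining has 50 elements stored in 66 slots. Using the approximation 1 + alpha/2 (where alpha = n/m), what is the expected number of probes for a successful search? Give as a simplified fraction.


Load factor alpha = n/m = 50/66
Expected probes = 1 + alpha/2 = 1 + 50/(2*66)
= 1 + 50/132
= 132/132 + 50/132
= 182/132
Simplify: 91/66


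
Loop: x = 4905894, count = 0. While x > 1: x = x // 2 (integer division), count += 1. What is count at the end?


The variable x halves each step:
x = 4905894 -> 2452947 -> 1226473 -> 613236 -> 306618 -> 153309 -> 76654 -> 38327 -> 19163 -> 9581 -> 4790 -> 2395 -> 1197 -> 598 -> 299 -> 149 -> 74 -> 37 -> 18 -> 9 -> 4 -> 2 -> 1
Number of halvings = floor(log2(4905894)) = 22


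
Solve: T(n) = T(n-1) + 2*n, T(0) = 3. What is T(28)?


Expanding the recurrence:
T(28) = T(27) + 2*28
       = T(26) + 2*27 + 2*28
       ...
       = T(0) + 2*(1 + 2 + ... + 28)
       = 3 + 2 * 28*29/2
       = 3 + 2 * 406
       = 3 + 812 = 815


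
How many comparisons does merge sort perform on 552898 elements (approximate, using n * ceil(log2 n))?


Recursion depth: ceil(log2(552898)) = 20
Each recursion level merges n = 552898 elements
Total = 552898 * 20 = 11057960


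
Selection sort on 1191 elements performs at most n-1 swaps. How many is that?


Each of the 1190 passes places one element in its final position.
Pass 1: swap minimum into position 0
Pass 2: swap minimum of remaining into position 1
...
Pass 1190: last two elements, one swap
Maximum swaps = 1191 - 1 = 1190


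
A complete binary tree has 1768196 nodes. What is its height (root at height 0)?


In a complete binary tree, level k holds nodes 2^k .. 2^(k+1)-1 (1-indexed).
Height = floor(log2(n)) = floor(log2(1768196)) = 20
Check: 2^20 = 1048576 <= 1768196 < 2097152 = 2^21


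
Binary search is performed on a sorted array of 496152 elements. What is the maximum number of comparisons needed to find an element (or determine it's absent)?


Binary search halves the search space each comparison:
  Step 1: search space = 496152 -> 248076
  Step 2: search space = 248076 -> 124038
  Step 3: search space = 124038 -> 62019
  Step 4: search space = 62019 -> 31009
  Step 5: search space = 31009 -> 15504
  Step 6: search space = 15504 -> 7752
  Step 7: search space = 7752 -> 3876
  Step 8: search space = 3876 -> 1938
  Step 9: search space = 1938 -> 969
  Step 10: search space = 969 -> 484
  Step 11: search space = 484 -> 242
  Step 12: search space = 242 -> 121
  Step 13: search space = 121 -> 60
  Step 14: search space = 60 -> 30
  Step 15: search space = 30 -> 15
  Step 16: search space = 15 -> 7
  Step 17: search space = 7 -> 3
  Step 18: search space = 3 -> 1
  Step 19: search space = 1 (final check)
Maximum comparisons = floor(log2(496152)) + 1 = 18 + 1 = 19


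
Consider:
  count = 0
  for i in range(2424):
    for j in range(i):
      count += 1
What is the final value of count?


For each i, the inner loop runs i times:
  i=0: inner runs 0 times
  i=1: inner runs 1 time
  i=2: inner runs 2 times
  i=3: inner runs 3 times
  i=4: inner runs 4 times
  i=5: inner runs 5 times
  i=6: inner runs 6 times
  i=7: inner runs 7 times
  ...
Total = 0 + 1 + 2 + ... + 2423 = 2424*(2424-1)/2 = 2936676


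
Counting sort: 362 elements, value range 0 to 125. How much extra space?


n = 362 (output array)
k = 126 (count array for 126 distinct values)
Extra space = 362 + 126 = 488


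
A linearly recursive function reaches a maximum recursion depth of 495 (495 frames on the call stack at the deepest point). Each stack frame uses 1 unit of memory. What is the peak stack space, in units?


Maximum recursion depth = 495 frames
Memory per frame = 1 unit
Total stack space = depth * frame_size
= 495 * 1 = 495


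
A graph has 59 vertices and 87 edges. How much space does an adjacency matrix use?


Adjacency matrix: V x V grid of entries
Space = V^2 = 59^2 = 59 * 59 = 3481


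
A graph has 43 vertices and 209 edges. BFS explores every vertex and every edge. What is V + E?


A full BFS traversal dequeues each vertex once and examines each edge once.
Vertex visits: 43
Edge visits: 209
V + E = 43 + 209 = 252


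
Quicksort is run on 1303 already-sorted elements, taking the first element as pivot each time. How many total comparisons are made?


Sum of comparisons per partition:
1302 + 1301 + ... + 1 + 0
= 1303 * (1303 - 1) / 2
= 1303 * 1302 / 2
= 848253


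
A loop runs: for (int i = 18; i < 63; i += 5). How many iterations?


Loop starts at i = 18, increments by 5, stops when i >= 63.
Number of iterations = ceil((63 - 18) / 5)
= ceil(45 / 5)
= 9


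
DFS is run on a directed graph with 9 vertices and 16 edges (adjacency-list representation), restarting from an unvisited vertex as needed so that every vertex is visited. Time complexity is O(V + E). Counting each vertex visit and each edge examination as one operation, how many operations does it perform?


A full DFS traversal processes each vertex exactly once (push/pop on stack).
Each directed edge is examined once.
V = 9, E = 16
V + E = 25


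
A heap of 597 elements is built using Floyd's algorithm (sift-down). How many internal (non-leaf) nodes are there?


Leaf nodes occupy roughly half the array.
Sift-down is called for each internal node, starting from the last one.
Internal nodes = floor(n/2) = floor(597/2) = 298


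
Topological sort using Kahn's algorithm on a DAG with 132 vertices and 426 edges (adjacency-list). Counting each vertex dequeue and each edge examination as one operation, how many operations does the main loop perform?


Kahn's algorithm:
  1. Compute in-degrees: O(V + E)
  2. Process queue: each vertex dequeued once (O(V))
     each edge examined once (O(E))
Total = V + E = 132 + 426 = 558


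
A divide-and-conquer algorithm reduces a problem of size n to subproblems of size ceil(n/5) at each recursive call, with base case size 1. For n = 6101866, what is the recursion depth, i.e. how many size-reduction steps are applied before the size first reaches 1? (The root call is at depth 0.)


Each step divides the size by 5 (rounding up); after k steps the size is ceil(n/5^k), which equals 1 exactly when 5^k >= n.
So the depth is the smallest k with 5^k >= 6101866, i.e. ceil(log_5(6101866)).
5^9 = 1953125 < 6101866 <= 9765625 = 5^10
Recursion depth = 10


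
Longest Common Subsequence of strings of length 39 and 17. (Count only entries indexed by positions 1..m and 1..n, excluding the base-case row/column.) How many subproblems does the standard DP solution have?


DP table indexed by positions in both strings.
First string: 39 positions
Second string: 17 positions
Total = 39 * 17 = 663


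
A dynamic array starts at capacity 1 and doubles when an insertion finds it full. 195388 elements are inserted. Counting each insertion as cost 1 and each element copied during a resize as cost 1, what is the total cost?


n = 195388
Insertion costs: 195388
Resizes copy 1, 2, 4, ... up to the largest power of 2 that is <= n-1 = 195387, i.e. 131072.
Copy costs = 1 + 2 + 4 + 8 + 16 + 32 + 64 + 128 + 256 + 512 + 1024 + 2048 + 4096 + 8192 + 16384 + 32768 + 65536 + 131072 = 262143
Total = 195388 + 262143 = 457531


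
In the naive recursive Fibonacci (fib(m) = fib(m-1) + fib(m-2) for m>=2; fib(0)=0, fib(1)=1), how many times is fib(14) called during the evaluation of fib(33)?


Let N(m) = number of times fib(m) is called while evaluating fib(33).
N(33) = 1 (the initial call).
N(32) = 1 (only fib(33) calls it).
For 1 <= m <= 31: fib(m) is called by fib(m+1) and fib(m+2), so
  N(m) = N(m+1) + N(m+2).
fib(0) is called only by fib(2), so N(0) = N(2).
Walk down from m=33:
  N(33)=1, N(32)=1, N(31)=2, N(30)=3, N(29)=5, N(28)=8, N(27)=13, N(26)=21, N(25)=34, N(24)=55, N(23)=89, N(22)=144, N(21)=233, N(20)=377, N(19)=610, N(18)=987, N(17)=1597, N(16)=2584, N(15)=4181, N(14)=6765
N(14) = 6765


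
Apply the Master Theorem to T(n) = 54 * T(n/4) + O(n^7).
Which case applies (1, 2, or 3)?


The Master Theorem: T(n) = a*T(n/b) + O(n^c)
  a = 54, b = 4, c = 7
log_b(a) = log_4(54) ~ 2.877
Compare b^c with a: 4^7 = 16384 > 54, so c > log_b(a).
Since c > log_b(a), Case 3 applies.
T(n) = O(n^7)
Master Theorem case = 3


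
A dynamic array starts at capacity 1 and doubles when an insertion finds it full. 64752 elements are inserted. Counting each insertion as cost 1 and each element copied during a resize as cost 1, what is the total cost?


n = 64752
Insertion costs: 64752
Resizes copy 1, 2, 4, ... up to the largest power of 2 that is <= n-1 = 64751, i.e. 32768.
Copy costs = 1 + 2 + 4 + 8 + 16 + 32 + 64 + 128 + 256 + 512 + 1024 + 2048 + 4096 + 8192 + 16384 + 32768 = 65535
Total = 64752 + 65535 = 130287


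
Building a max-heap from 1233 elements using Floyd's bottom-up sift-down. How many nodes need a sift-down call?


In a heap of 1233 elements (0-indexed array):
  Last element index: 1232
  Parent of last element: floor((1232 - 1) / 2) = 615
  Internal nodes: indices 0 to 615
  Count = floor(1233/2) = 616


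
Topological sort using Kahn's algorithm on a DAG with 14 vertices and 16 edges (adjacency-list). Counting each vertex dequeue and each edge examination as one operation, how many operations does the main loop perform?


Kahn's algorithm:
  1. Compute in-degrees: O(V + E)
  2. Process queue: each vertex dequeued once (O(V))
     each edge examined once (O(E))
Total = V + E = 14 + 16 = 30


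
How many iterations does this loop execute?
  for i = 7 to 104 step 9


The loop variable i takes values starting at 7 and increments by 9 each iteration.
Sequence: i = 7, 16, 25, 34, 43, 52, 61, 70, 79, ...
The upper bound 104 is inclusive, so the count is floor((last - first) / step) + 1:
floor((104 - 7) / 9) + 1 = floor(97/9) + 1 = 10 + 1 = 11


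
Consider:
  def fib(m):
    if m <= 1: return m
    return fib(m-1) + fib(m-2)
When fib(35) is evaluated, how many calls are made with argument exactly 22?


Let N(m) = number of times fib(m) is called while evaluating fib(35).
N(35) = 1 (the initial call).
N(34) = 1 (only fib(35) calls it).
For 1 <= m <= 33: fib(m) is called by fib(m+1) and fib(m+2), so
  N(m) = N(m+1) + N(m+2).
fib(0) is called only by fib(2), so N(0) = N(2).
Walk down from m=35:
  N(35)=1, N(34)=1, N(33)=2, N(32)=3, N(31)=5, N(30)=8, N(29)=13, N(28)=21, N(27)=34, N(26)=55, N(25)=89, N(24)=144, N(23)=233, N(22)=377
N(22) = 377


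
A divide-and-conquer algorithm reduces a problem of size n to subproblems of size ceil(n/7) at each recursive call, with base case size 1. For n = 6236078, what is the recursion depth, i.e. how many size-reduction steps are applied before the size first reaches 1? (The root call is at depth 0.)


Each step divides the size by 7 (rounding up); after k steps the size is ceil(n/7^k), which equals 1 exactly when 7^k >= n.
So the depth is the smallest k with 7^k >= 6236078, i.e. ceil(log_7(6236078)).
7^8 = 5764801 < 6236078 <= 40353607 = 7^9
Recursion depth = 9


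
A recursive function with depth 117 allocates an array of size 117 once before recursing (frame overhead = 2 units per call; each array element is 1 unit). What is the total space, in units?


Array allocation: 117 units (allocated once)
Stack frames: 117 deep * 2 per frame = 234 units
Total = 117 + 234 = 351


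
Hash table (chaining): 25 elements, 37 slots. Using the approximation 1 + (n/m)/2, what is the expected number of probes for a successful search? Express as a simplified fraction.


Computing expected probes:
alpha = 25/37
= 1 + alpha/2
= 1 + 25/(2*37)
= (2*37 + 25) / (2*37)
= 99/74


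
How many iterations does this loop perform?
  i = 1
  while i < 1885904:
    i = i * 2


The loop variable doubles each iteration:
i = 1 -> 2 -> 4 -> 8 -> 16 -> 32 -> 64 -> 128 -> 256 -> 512 -> 1024 -> 2048 -> 4096 -> 8192 -> 16384 -> 32768 -> 65536 -> 131072 -> 262144 -> 524288 -> 1048576 -> 2097152 (stop, 2097152 >= 1885904)
Number of doublings = ceil(log2(1885904)) = 21


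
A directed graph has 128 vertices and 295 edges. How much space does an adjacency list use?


Adjacency list: one list head per vertex + one entry per edge
Vertex heads: 128
Edge entries: 295
Total = 128 + 295 = 423


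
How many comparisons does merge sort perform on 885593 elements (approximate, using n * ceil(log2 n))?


Recursion depth: ceil(log2(885593)) = 20
Each recursion level merges n = 885593 elements
Total = 885593 * 20 = 17711860


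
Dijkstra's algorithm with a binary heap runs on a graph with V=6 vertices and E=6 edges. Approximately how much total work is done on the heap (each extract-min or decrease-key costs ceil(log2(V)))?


Dijkstra with a binary heap: each vertex is extracted once, each edge may relax once.
Each heap operation costs O(log V).
V + E = 6 + 6 = 12
ceil(log2(6)) = 3 (since 2^2 = 4 < 6 <= 8 = 2^3)
Total heap work = (V+E) * ceil(log2(V)) = 12 * 3 = 36


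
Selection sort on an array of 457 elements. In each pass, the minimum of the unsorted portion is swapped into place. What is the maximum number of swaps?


Selection sort performs one swap per pass:
  Pass 1: find min in positions 0 to 456, swap with position 0
  Pass 2: find min in positions 1 to 456, swap with position 1
  Pass 3: find min in positions 2 to 456, swap with position 2
  Pass 4: find min in positions 3 to 456, swap with position 3
  Pass 5: find min in positions 4 to 456, swap with position 4
  ... (451 more passes)
Total passes (and swaps) = n - 1 = 457 - 1 = 456


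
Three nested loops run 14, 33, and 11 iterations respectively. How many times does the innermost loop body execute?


Loop 1 (outermost): 14 iterations
Loop 2 (middle): 33 iterations per outer
Loop 3 (innermost): 11 iterations per middle
Total = 14 * 33 * 11 = 5082


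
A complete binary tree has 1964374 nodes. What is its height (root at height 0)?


In a complete binary tree, level k holds nodes 2^k .. 2^(k+1)-1 (1-indexed).
Height = floor(log2(n)) = floor(log2(1964374)) = 20
Check: 2^20 = 1048576 <= 1964374 < 2097152 = 2^21


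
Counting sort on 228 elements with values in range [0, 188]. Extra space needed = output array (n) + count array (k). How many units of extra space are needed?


Output array size: 228 (to store sorted result)
Count array size: 189 (one slot per possible value, range 0 to 188)
Total extra space = 228 + 189 = 417


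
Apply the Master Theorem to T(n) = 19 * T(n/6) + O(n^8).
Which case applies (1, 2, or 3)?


The Master Theorem: T(n) = a*T(n/b) + O(n^c)
  a = 19, b = 6, c = 8
log_b(a) = log_6(19) ~ 1.643
Compare b^c with a: 6^8 = 1679616 > 19, so c > log_b(a).
Since c > log_b(a), Case 3 applies.
T(n) = O(n^8)
Master Theorem case = 3


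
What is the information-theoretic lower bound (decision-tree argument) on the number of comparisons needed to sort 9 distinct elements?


A binary decision tree of height h has at most 2^h leaves and needs at least n! of them, so h >= ceil(log2(n!)).
Compute 9! as a running product:
  x2 = 2, x3 = 6, x4 = 24, x5 = 120
  x6 = 720, x7 = 5040, x8 = 40320, x9 = 362880
9! = 362880
Bracket between powers of 2:
  2^18 = 262144 < 362880 <= 524288 = 2^19
So ceil(log2(9!)) = 19


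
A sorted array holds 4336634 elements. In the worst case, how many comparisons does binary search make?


Halving sequence: 4336634 -> 2168317 -> 1084158 -> 542079 -> 271039 -> 135519 -> 67759 -> 33879 -> 16939 -> 8469 -> 4234 -> 2117 -> 1058 -> 529 -> 264 -> 132 -> 66 -> 33 -> 16 -> 8 -> 4 -> 2 -> 1
Number of halvings = 22
Max comparisons = 22 + 1 = 23


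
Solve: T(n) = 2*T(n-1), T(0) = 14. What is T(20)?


Unrolling:
T(20) = 2*T(19) = 2^2*T(18) = ... = 2^20*T(0)
= 2^20 * 14
= 1048576 * 14 = 14680064


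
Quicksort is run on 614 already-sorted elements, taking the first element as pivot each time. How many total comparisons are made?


Sum of comparisons per partition:
613 + 612 + ... + 1 + 0
= 614 * (614 - 1) / 2
= 614 * 613 / 2
= 188191


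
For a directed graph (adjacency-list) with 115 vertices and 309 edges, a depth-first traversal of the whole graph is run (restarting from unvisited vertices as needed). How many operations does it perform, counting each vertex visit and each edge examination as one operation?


A full DFS traversal visits each vertex once and examines each edge once.
V = 115
E = 309
Sum = 115 + 309 = 424


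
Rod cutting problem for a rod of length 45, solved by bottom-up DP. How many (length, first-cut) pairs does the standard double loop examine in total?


For each subproblem length i = 1..45, the inner loop considers i possible first cuts.
Total = 1 + 2 + ... + 45
= 45*(45+1)/2
= 45*46/2 = 1035


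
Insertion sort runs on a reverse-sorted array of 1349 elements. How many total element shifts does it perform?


Sum of shifts = 1 + 2 + 3 + ... + 1348
= 1349 * 1348 / 2
= 1818452 / 2
= 909226


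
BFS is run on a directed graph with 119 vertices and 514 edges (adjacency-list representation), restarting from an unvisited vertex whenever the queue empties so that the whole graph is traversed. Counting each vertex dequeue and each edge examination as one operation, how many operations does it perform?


A full BFS traversal dequeues each vertex exactly once and examines each directed edge exactly once.
V = 119 (vertex processing cost)
E = 514 (edge examination cost)
Total operations proportional to V + E = 119 + 514 = 633


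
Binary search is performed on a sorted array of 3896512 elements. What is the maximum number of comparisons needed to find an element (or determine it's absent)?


Binary search halves the search space each comparison:
  Step 1: search space = 3896512 -> 1948256
  Step 2: search space = 1948256 -> 974128
  Step 3: search space = 974128 -> 487064
  Step 4: search space = 487064 -> 243532
  Step 5: search space = 243532 -> 121766
  Step 6: search space = 121766 -> 60883
  Step 7: search space = 60883 -> 30441
  Step 8: search space = 30441 -> 15220
  Step 9: search space = 15220 -> 7610
  Step 10: search space = 7610 -> 3805
  Step 11: search space = 3805 -> 1902
  Step 12: search space = 1902 -> 951
  Step 13: search space = 951 -> 475
  Step 14: search space = 475 -> 237
  Step 15: search space = 237 -> 118
  Step 16: search space = 118 -> 59
  Step 17: search space = 59 -> 29
  Step 18: search space = 29 -> 14
  Step 19: search space = 14 -> 7
  Step 20: search space = 7 -> 3
  Step 21: search space = 3 -> 1
  Step 22: search space = 1 (final check)
Maximum comparisons = floor(log2(3896512)) + 1 = 21 + 1 = 22


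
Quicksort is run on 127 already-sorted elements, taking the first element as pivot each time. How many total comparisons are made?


Sum of comparisons per partition:
126 + 125 + ... + 1 + 0
= 127 * (127 - 1) / 2
= 127 * 126 / 2
= 8001


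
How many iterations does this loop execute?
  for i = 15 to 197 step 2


The loop variable i takes values starting at 15 and increments by 2 each iteration.
Sequence: i = 15, 17, 19, 21, 23, 25, 27, 29, 31, ...
The upper bound 197 is inclusive, so the count is floor((last - first) / step) + 1:
floor((197 - 15) / 2) + 1 = floor(182/2) + 1 = 91 + 1 = 92


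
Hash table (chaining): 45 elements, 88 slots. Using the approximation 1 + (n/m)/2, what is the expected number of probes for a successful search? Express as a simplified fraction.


Computing expected probes:
alpha = 45/88
= 1 + alpha/2
= 1 + 45/(2*88)
= (2*88 + 45) / (2*88)
= 221/176


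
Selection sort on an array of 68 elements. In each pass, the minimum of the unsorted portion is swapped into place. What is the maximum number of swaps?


Selection sort performs one swap per pass:
  Pass 1: find min in positions 0 to 67, swap with position 0
  Pass 2: find min in positions 1 to 67, swap with position 1
  Pass 3: find min in positions 2 to 67, swap with position 2
  Pass 4: find min in positions 3 to 67, swap with position 3
  Pass 5: find min in positions 4 to 67, swap with position 4
  ... (62 more passes)
Total passes (and swaps) = n - 1 = 68 - 1 = 67


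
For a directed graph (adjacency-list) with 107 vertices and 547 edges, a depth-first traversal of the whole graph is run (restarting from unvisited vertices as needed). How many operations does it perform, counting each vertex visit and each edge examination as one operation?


A full DFS traversal visits each vertex once and examines each edge once.
V = 107
E = 547
Sum = 107 + 547 = 654


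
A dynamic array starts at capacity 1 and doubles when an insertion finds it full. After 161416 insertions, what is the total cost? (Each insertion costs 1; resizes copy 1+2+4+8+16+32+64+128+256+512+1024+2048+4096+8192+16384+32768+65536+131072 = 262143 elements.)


Insertion cost: 161416 (one per element)
Resizes occur just before inserting elements 2, 3, 5, 9, ...
Elements copied at each resize: 1 + 2 + 4 + 8 + 16 + 32 + 64 + 128 + 256 + 512 + 1024 + 2048 + 4096 + 8192 + 16384 + 32768 + 65536 + 131072
Sum of copies = 262143 (geometric series: 2^k - 1)
Total = 161416 + 262143 = 423559


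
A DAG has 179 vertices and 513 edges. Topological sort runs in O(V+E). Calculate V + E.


V = 179 (vertex processing)
E = 513 (edge processing)
V + E = 179 + 513 = 692


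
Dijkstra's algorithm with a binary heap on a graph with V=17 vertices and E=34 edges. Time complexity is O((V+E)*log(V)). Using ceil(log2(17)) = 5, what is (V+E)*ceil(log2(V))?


Dijkstra with a binary heap: each vertex is extracted once, each edge may relax once.
Each heap operation costs O(log V).
V + E = 17 + 34 = 51
ceil(log2(17)) = 5 (since 2^4 = 16 < 17 <= 32 = 2^5)
Total heap work = (V+E) * ceil(log2(V)) = 51 * 5 = 255


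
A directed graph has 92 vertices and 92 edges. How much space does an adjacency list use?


Adjacency list: one list head per vertex + one entry per edge
Vertex heads: 92
Edge entries: 92
Total = 92 + 92 = 184


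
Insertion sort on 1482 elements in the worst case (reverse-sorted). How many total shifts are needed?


In the worst case (reverse-sorted), each element shifts past all previous:
  Element 1: 1 shifts
  Element 2: 2 shifts
  Element 3: 3 shifts
  Element 4: 4 shifts
  Element 5: 5 shifts
  ...
  Element 1481: 1481 shifts
Total = 1 + 2 + ... + 1481
= 1482*(1482-1)/2 = 1097421


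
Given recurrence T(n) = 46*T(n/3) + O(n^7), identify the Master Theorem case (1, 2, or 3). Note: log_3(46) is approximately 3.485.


Master Theorem parameters: a=46, b=3, c=7
log_b(a) = 3.485
Compare b^c with a: 3^7 = 2187 > 46, so c > log_b(a).
Comparing c=7 vs log_b(a)=3.485:
7 > 3.485 => Case 3
Result: T(n) = O(n^7)
Master Theorem case = 3


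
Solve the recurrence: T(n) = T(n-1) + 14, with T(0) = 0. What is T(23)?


Unrolling the recurrence:
T(23) = T(22) + 14
       = T(21) + 14 + 14
       = T(20) + 14*3
       ...
       = T(0) + 14*23
       = 0 + 322 = 322


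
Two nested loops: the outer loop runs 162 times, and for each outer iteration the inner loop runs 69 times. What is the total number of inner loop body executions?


Outer loop: 162 iterations
Inner loop: 69 iterations per outer iteration
Total = 162 * 69 = 11178


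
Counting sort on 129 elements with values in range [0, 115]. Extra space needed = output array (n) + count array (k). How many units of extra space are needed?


Output array size: 129 (to store sorted result)
Count array size: 116 (one slot per possible value, range 0 to 115)
Total extra space = 129 + 116 = 245


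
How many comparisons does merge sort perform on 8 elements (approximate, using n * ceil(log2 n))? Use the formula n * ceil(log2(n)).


Recursion depth: ceil(log2(8)) = 3
Each recursion level merges n = 8 elements
Total = 8 * 3 = 24


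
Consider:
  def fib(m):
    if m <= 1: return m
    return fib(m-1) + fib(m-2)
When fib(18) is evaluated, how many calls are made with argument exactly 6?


Let N(m) = number of times fib(m) is called while evaluating fib(18).
N(18) = 1 (the initial call).
N(17) = 1 (only fib(18) calls it).
For 1 <= m <= 16: fib(m) is called by fib(m+1) and fib(m+2), so
  N(m) = N(m+1) + N(m+2).
fib(0) is called only by fib(2), so N(0) = N(2).
Walk down from m=18:
  N(18)=1, N(17)=1, N(16)=2, N(15)=3, N(14)=5, N(13)=8, N(12)=13, N(11)=21, N(10)=34, N(9)=55, N(8)=89, N(7)=144, N(6)=233
N(6) = 233


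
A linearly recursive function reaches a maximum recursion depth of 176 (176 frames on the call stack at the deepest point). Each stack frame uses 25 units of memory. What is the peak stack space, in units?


Maximum recursion depth = 176 frames
Memory per frame = 25 units
Total stack space = depth * frame_size
= 176 * 25 = 4400


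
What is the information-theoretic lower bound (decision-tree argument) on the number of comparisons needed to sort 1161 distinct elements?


A binary decision tree of height h has at most 2^h leaves and needs at least n! of them, so h >= ceil(log2(n!)).
1161! is far too large to multiply out, so use Stirling's series:
  ln(n!) ~ n ln n - n + (1/2) ln(2 pi n) + 1/(12n)  (error below 1/(360 n^3), negligible here)
  ln(1161) = 7.0570370
  n ln n = 1161 * 7.0570370 = 8193.2200
  (1/2) ln(2 pi * 1161) = (1/2) ln(7294.7781) = 4.4475
  1/(12*1161) = 0.0001
  ln(1161!) ~ 8193.2200 - 1161 + 4.4475 + 0.0001 = 7036.6676
Convert to base 2: log2(1161!) = 7036.6676 / ln 2 = 7036.6676 / 0.69314718 = 10151.7655
ceil(10151.7655) = 10152


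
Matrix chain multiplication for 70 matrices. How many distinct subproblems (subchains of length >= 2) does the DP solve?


Subproblems are indexed by (i, j) where i < j.
Number of such pairs = n*(n-1)/2
= 70 * 69 / 2
= 2415


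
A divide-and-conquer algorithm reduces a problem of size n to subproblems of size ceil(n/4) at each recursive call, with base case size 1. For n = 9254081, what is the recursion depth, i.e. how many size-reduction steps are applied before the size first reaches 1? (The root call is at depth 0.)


Each step divides the size by 4 (rounding up); after k steps the size is ceil(n/4^k), which equals 1 exactly when 4^k >= n.
So the depth is the smallest k with 4^k >= 9254081, i.e. ceil(log_4(9254081)).
4^11 = 4194304 < 9254081 <= 16777216 = 4^12
Recursion depth = 12


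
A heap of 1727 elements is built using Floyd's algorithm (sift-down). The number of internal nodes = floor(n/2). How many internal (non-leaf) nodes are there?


Leaf nodes occupy roughly half the array.
Sift-down is called for each internal node, starting from the last one.
Internal nodes = floor(n/2) = floor(1727/2) = 863


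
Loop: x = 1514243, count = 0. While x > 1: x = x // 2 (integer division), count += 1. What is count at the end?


The variable x halves each step:
x = 1514243 -> 757121 -> 378560 -> 189280 -> 94640 -> 47320 -> 23660 -> 11830 -> 5915 -> 2957 -> 1478 -> 739 -> 369 -> 184 -> 92 -> 46 -> 23 -> 11 -> 5 -> 2 -> 1
Number of halvings = floor(log2(1514243)) = 20


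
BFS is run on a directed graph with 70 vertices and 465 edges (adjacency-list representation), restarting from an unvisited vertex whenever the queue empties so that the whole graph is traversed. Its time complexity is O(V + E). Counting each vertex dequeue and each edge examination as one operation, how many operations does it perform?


A full BFS traversal dequeues each vertex exactly once and examines each directed edge exactly once.
V = 70 (vertex processing cost)
E = 465 (edge examination cost)
Total operations proportional to V + E = 70 + 465 = 535


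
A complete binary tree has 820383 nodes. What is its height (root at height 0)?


In a complete binary tree, level k holds nodes 2^k .. 2^(k+1)-1 (1-indexed).
Height = floor(log2(n)) = floor(log2(820383)) = 19
Check: 2^19 = 524288 <= 820383 < 1048576 = 2^20


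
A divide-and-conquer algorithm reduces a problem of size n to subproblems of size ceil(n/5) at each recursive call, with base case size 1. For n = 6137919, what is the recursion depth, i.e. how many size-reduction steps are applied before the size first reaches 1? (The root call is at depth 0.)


Each step divides the size by 5 (rounding up); after k steps the size is ceil(n/5^k), which equals 1 exactly when 5^k >= n.
So the depth is the smallest k with 5^k >= 6137919, i.e. ceil(log_5(6137919)).
5^9 = 1953125 < 6137919 <= 9765625 = 5^10
Recursion depth = 10


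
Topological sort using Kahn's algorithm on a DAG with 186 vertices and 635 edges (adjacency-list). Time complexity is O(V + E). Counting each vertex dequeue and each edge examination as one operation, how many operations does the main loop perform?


Kahn's algorithm:
  1. Compute in-degrees: O(V + E)
  2. Process queue: each vertex dequeued once (O(V))
     each edge examined once (O(E))
Total = V + E = 186 + 635 = 821


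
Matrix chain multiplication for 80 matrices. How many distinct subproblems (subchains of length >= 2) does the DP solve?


Subproblems are indexed by (i, j) where i < j.
Number of such pairs = n*(n-1)/2
= 80 * 79 / 2
= 3160


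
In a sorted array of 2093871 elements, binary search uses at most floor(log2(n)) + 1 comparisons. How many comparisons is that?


Halving sequence: 2093871 -> 1046935 -> 523467 -> 261733 -> 130866 -> 65433 -> 32716 -> 16358 -> 8179 -> 4089 -> 2044 -> 1022 -> 511 -> 255 -> 127 -> 63 -> 31 -> 15 -> 7 -> 3 -> 1
Number of halvings = 20
Max comparisons = 20 + 1 = 21


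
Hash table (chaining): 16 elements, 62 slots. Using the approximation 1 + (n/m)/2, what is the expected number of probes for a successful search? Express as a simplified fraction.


Computing expected probes:
alpha = 16/62
= 1 + alpha/2
= 1 + 16/(2*62)
= (2*62 + 16) / (2*62)
= 140/124 = 35/31


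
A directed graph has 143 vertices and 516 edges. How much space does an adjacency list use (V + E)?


Adjacency list: one list head per vertex + one entry per edge
Vertex heads: 143
Edge entries: 516
Total = 143 + 516 = 659


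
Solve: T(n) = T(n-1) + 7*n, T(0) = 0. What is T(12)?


Expanding the recurrence:
T(12) = T(11) + 7*12
       = T(10) + 7*11 + 7*12
       ...
       = T(0) + 7*(1 + 2 + ... + 12)
       = 0 + 7 * 12*13/2
       = 0 + 7 * 78
       = 0 + 546 = 546


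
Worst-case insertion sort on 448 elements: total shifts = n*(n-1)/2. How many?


Sum of shifts = 1 + 2 + 3 + ... + 447
= 448 * 447 / 2
= 200256 / 2
= 100128


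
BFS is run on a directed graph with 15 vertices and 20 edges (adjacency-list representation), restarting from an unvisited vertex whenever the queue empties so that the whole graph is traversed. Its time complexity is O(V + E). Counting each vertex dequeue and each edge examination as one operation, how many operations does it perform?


A full BFS traversal dequeues each vertex exactly once and examines each directed edge exactly once.
V = 15 (vertex processing cost)
E = 20 (edge examination cost)
Total operations proportional to V + E = 15 + 20 = 35


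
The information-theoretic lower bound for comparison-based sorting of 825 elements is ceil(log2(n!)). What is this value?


A binary decision tree of height h has at most 2^h leaves and needs at least n! of them, so h >= ceil(log2(n!)).
825! is far too large to multiply out, so use Stirling's series:
  ln(n!) ~ n ln n - n + (1/2) ln(2 pi n) + 1/(12n)  (error below 1/(360 n^3), negligible here)
  ln(825) = 6.7153834
  n ln n = 825 * 6.7153834 = 5540.1913
  (1/2) ln(2 pi * 825) = (1/2) ln(5183.6279) = 4.2766
  1/(12*825) = 0.0001
  ln(825!) ~ 5540.1913 - 825 + 4.2766 + 0.0001 = 4719.4680
Convert to base 2: log2(825!) = 4719.4680 / ln 2 = 4719.4680 / 0.69314718 = 6808.7531
ceil(6808.7531) = 6809


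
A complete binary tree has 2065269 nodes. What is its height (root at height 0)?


In a complete binary tree, level k holds nodes 2^k .. 2^(k+1)-1 (1-indexed).
Height = floor(log2(n)) = floor(log2(2065269)) = 20
Check: 2^20 = 1048576 <= 2065269 < 2097152 = 2^21


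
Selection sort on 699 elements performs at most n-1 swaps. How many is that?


Each of the 698 passes places one element in its final position.
Pass 1: swap minimum into position 0
Pass 2: swap minimum of remaining into position 1
...
Pass 698: last two elements, one swap
Maximum swaps = 699 - 1 = 698


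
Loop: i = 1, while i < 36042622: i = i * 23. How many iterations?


i multiplies by 23 each step:
i = 1 -> 23 -> 529 -> 12167 -> 279841 -> 6436343 -> 148035889 (stop)
Iterations = ceil(log_23(36042622)) = 6


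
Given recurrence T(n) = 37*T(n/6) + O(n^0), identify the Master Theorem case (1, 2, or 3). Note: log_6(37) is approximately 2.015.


Master Theorem parameters: a=37, b=6, c=0
log_b(a) = 2.015
Compare b^c with a: 6^0 = 1 < 37, so c < log_b(a).
Comparing c=0 vs log_b(a)=2.015:
0 < 2.015 => Case 1
Result: T(n) = O(n^(log_6 37)) ~ O(n^2.015)
Master Theorem case = 1


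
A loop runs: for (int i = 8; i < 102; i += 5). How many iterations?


Loop starts at i = 8, increments by 5, stops when i >= 102.
Number of iterations = ceil((102 - 8) / 5)
= ceil(94 / 5)
= 19


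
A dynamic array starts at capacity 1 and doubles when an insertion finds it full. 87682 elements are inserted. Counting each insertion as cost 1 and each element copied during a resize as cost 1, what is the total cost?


n = 87682
Insertion costs: 87682
Resizes copy 1, 2, 4, ... up to the largest power of 2 that is <= n-1 = 87681, i.e. 65536.
Copy costs = 1 + 2 + 4 + 8 + 16 + 32 + 64 + 128 + 256 + 512 + 1024 + 2048 + 4096 + 8192 + 16384 + 32768 + 65536 = 131071
Total = 87682 + 131071 = 218753


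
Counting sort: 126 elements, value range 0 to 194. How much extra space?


n = 126 (output array)
k = 195 (count array for 195 distinct values)
Extra space = 126 + 195 = 321


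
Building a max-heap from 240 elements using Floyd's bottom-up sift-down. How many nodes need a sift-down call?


In a heap of 240 elements (0-indexed array):
  Last element index: 239
  Parent of last element: floor((239 - 1) / 2) = 119
  Internal nodes: indices 0 to 119
  Count = floor(240/2) = 120


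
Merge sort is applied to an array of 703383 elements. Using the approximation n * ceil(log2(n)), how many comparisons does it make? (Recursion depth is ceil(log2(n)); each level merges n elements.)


Merge sort divides the array into halves recursively.
Number of levels = ceil(log2(703383)) = 20
At each level, approximately n = 703383 comparisons are needed for merging.
Total comparisons ~ n * ceil(log2(n)) = 703383 * 20 = 14067660


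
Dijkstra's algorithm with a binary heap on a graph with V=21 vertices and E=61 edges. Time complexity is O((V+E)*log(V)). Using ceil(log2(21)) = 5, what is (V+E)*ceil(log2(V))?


Dijkstra with a binary heap: each vertex is extracted once, each edge may relax once.
Each heap operation costs O(log V).
V + E = 21 + 61 = 82
ceil(log2(21)) = 5 (since 2^4 = 16 < 21 <= 32 = 2^5)
Total heap work = (V+E) * ceil(log2(V)) = 82 * 5 = 410


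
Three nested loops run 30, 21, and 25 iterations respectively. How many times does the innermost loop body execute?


Loop 1 (outermost): 30 iterations
Loop 2 (middle): 21 iterations per outer
Loop 3 (innermost): 25 iterations per middle
Total = 30 * 21 * 25 = 15750


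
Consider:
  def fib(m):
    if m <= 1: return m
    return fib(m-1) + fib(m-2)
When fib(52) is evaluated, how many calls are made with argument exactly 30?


Let N(m) = number of times fib(m) is called while evaluating fib(52).
N(52) = 1 (the initial call).
N(51) = 1 (only fib(52) calls it).
For 1 <= m <= 50: fib(m) is called by fib(m+1) and fib(m+2), so
  N(m) = N(m+1) + N(m+2).
fib(0) is called only by fib(2), so N(0) = N(2).
Walk down from m=52:
  N(52)=1, N(51)=1, N(50)=2, N(49)=3, N(48)=5, N(47)=8, N(46)=13, N(45)=21, N(44)=34, N(43)=55, N(42)=89, N(41)=144, N(40)=233, N(39)=377, N(38)=610, N(37)=987, N(36)=1597, N(35)=2584, N(34)=4181, N(33)=6765, N(32)=10946, N(31)=17711, N(30)=28657
N(30) = 28657


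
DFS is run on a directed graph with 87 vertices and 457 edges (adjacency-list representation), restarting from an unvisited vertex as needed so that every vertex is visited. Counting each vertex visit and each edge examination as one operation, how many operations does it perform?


A full DFS traversal processes each vertex exactly once (push/pop on stack).
Each directed edge is examined once.
V = 87, E = 457
V + E = 544


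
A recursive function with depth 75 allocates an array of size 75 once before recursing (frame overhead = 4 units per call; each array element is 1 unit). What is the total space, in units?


Array allocation: 75 units (allocated once)
Stack frames: 75 deep * 4 per frame = 300 units
Total = 75 + 300 = 375


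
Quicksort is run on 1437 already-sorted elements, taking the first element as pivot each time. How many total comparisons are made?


Sum of comparisons per partition:
1436 + 1435 + ... + 1 + 0
= 1437 * (1437 - 1) / 2
= 1437 * 1436 / 2
= 1031766


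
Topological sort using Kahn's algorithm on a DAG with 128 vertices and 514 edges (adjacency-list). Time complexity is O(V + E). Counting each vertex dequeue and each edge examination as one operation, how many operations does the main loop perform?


Kahn's algorithm:
  1. Compute in-degrees: O(V + E)
  2. Process queue: each vertex dequeued once (O(V))
     each edge examined once (O(E))
Total = V + E = 128 + 514 = 642


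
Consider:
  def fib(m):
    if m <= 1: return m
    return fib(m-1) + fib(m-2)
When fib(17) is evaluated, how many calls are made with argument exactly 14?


Let N(m) = number of times fib(m) is called while evaluating fib(17).
N(17) = 1 (the initial call).
N(16) = 1 (only fib(17) calls it).
For 1 <= m <= 15: fib(m) is called by fib(m+1) and fib(m+2), so
  N(m) = N(m+1) + N(m+2).
fib(0) is called only by fib(2), so N(0) = N(2).
Walk down from m=17:
  N(17)=1, N(16)=1, N(15)=2, N(14)=3
N(14) = 3


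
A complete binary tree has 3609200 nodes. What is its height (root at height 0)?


In a complete binary tree, level k holds nodes 2^k .. 2^(k+1)-1 (1-indexed).
Height = floor(log2(n)) = floor(log2(3609200)) = 21
Check: 2^21 = 2097152 <= 3609200 < 4194304 = 2^22


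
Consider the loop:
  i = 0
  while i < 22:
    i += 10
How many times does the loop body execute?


Starting at i = 0, each iteration adds 10.
Iterations until i >= 22:
  Iteration 1: i = 0 -> i = 10
  Iteration 2: i = 10 -> i = 20
  Iteration 3: i = 20 -> i = 30
Total iterations = ceil(22/10) = 3


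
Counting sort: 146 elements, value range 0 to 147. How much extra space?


n = 146 (output array)
k = 148 (count array for 148 distinct values)
Extra space = 146 + 148 = 294


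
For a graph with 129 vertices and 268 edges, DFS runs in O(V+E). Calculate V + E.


A full DFS traversal visits each vertex once and examines each edge once.
V = 129
E = 268
Sum = 129 + 268 = 397
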